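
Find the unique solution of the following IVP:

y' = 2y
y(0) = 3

General solution: y = Ce^(2x)
Applying IC y(0) = 3:
Particular solution: y = 3e^(2x)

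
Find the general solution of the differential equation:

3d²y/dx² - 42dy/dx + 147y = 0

Characteristic equation: 3r² - 42r + 147 = 0
Divide by 3: r² - 14r + 49 = 0
Factored: (r - 7)² = 0
Repeated root: r = 7
General solution: y = (C₁ + C₂x)e^(7x)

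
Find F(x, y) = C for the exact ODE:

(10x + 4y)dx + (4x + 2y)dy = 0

Verify exactness: ∂M/∂y = ∂N/∂x ✓
Find F(x,y) such that ∂F/∂x = M, ∂F/∂y = N
Solution: 5x² + 4xy + y² = C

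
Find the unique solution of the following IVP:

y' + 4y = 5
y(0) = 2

General solution: y = 5/4 + Ce^(-4x)
Applying y(0) = 2: C = 2 - 5/4 = 3/4
Particular solution: y = 5/4 + (3/4)e^(-4x)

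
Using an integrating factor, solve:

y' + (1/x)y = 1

Using integrating factor method:

General solution: y = (1/2)x + C/x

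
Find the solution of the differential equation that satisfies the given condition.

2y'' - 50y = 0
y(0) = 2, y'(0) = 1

General solution: y = C₁e^(5x) + C₂e^(-5x)
Applying ICs: C₁ = 11/10, C₂ = 9/10
Particular solution: y = (11/10)e^(5x) + (9/10)e^(-5x)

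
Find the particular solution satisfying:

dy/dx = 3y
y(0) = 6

General solution: y = Ce^(3x)
Applying IC y(0) = 6:
Particular solution: y = 6e^(3x)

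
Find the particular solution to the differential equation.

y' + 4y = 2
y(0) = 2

General solution: y = 1/2 + Ce^(-4x)
Applying y(0) = 2: C = 2 - 1/2 = 3/2
Particular solution: y = 1/2 + (3/2)e^(-4x)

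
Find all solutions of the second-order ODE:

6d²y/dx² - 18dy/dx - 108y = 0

Characteristic equation: 6r² - 18r - 108 = 0
Divide by 6: r² - 3r - 18 = 0
Roots: r = 6, -3 (distinct real)
General solution: y = C₁e^(6x) + C₂e^(-3x)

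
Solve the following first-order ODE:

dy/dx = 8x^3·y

Separating variables and integrating:
ln|y| = 2x^4 + C

General solution: y = Ce^(2x^4)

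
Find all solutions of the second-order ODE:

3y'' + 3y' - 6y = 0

Characteristic equation: 3r² + 3r - 6 = 0
Divide by 3: r² + r - 2 = 0
Roots: r = 1, -2 (distinct real)
General solution: y = C₁e^x + C₂e^(-2x)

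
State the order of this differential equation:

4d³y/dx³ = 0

The order is 3 (highest derivative is of order 3).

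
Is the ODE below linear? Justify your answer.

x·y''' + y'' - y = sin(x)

Yes. Linear (y and its derivatives appear to the first power only, no products of y terms)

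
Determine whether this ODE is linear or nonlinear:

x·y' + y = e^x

Linear (y and its derivatives appear to the first power only, no products of y terms)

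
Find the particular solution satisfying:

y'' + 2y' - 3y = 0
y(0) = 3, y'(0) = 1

General solution: y = C₁e^x + C₂e^(-3x)
Applying ICs: C₁ = 5/2, C₂ = 1/2
Particular solution: y = (5/2)e^x + (1/2)e^(-3x)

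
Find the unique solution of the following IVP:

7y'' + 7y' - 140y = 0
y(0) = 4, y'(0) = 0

General solution: y = C₁e^(4x) + C₂e^(-5x)
Applying ICs: C₁ = 20/9, C₂ = 16/9
Particular solution: y = (20/9)e^(4x) + (16/9)e^(-5x)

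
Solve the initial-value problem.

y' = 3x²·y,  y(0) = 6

General solution: y = Ce^(x³)
Applying IC y(0) = 6:
Particular solution: y = 6e^(x³)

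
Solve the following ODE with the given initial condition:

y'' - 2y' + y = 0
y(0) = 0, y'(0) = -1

General solution: y = (C₁ + C₂x)e^x
Repeated root r = 1
Applying ICs: C₁ = 0, C₂ = -1
Particular solution: y = -xe^x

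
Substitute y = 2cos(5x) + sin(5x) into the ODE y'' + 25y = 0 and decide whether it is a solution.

Verification:
y'' = -50cos(5x) - 25sin(5x)
y'' + 25y = 0 ✓

Yes, it is a solution.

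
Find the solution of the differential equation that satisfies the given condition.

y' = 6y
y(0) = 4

General solution: y = Ce^(6x)
Applying IC y(0) = 4:
Particular solution: y = 4e^(6x)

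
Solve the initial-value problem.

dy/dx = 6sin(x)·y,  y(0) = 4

General solution: y = Ce^(-6cos(x))
Applying IC y(0) = 4:
Particular solution: y = 4e^(6(1-cos(x)))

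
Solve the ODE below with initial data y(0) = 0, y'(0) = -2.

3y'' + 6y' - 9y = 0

General solution: y = C₁e^x + C₂e^(-3x)
Applying ICs: C₁ = -1/2, C₂ = 1/2
Particular solution: y = -(1/2)e^x + (1/2)e^(-3x)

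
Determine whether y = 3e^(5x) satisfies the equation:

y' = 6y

Verification:
y = 3e^(5x)
y' = 15e^(5x)
But 6y = 18e^(5x)
y' ≠ 6y — the derivative does not match

No, it is not a solution.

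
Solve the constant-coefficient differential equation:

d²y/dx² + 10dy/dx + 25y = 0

Characteristic equation: r² + 10r + 25 = 0
Factored: (r + 5)² = 0
Repeated root: r = -5
General solution: y = (C₁ + C₂x)e^(-5x)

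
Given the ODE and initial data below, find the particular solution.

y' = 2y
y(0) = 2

General solution: y = Ce^(2x)
Applying IC y(0) = 2:
Particular solution: y = 2e^(2x)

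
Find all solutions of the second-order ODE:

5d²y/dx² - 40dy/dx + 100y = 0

Characteristic equation: 5r² - 40r + 100 = 0
Divide by 5: r² - 8r + 20 = 0
Roots: r = 4 ± 2i (complex conjugates)
General solution: y = e^(4x)(C₁cos(2x) + C₂sin(2x))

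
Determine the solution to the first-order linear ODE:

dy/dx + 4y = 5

Using integrating factor method:

General solution: y = 5/4 + Ce^(-4x)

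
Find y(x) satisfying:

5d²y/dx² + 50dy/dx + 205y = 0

Characteristic equation: 5r² + 50r + 205 = 0
Divide by 5: r² + 10r + 41 = 0
Roots: r = -5 ± 4i (complex conjugates)
General solution: y = e^(-5x)(C₁cos(4x) + C₂sin(4x))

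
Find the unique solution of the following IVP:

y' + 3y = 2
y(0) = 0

General solution: y = 2/3 + Ce^(-3x)
Applying y(0) = 0: C = 0 - 2/3 = -2/3
Particular solution: y = 2/3 - (2/3)e^(-3x)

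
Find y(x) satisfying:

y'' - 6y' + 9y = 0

Characteristic equation: r² - 6r + 9 = 0
Factored: (r - 3)² = 0
Repeated root: r = 3
General solution: y = (C₁ + C₂x)e^(3x)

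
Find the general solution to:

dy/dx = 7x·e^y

Separating variables and integrating:
-e^(-y) = 7x²/2 + C

General solution: y = -ln(C - 7x²/2)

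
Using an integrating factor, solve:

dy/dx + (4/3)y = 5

Using integrating factor method:

General solution: y = 15/4 + Ce^(-4x/3)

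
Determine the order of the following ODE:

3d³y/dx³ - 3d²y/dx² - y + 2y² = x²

The order is 3 (highest derivative is of order 3).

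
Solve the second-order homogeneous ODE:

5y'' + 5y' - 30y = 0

Characteristic equation: 5r² + 5r - 30 = 0
Divide by 5: r² + r - 6 = 0
Roots: r = 2, -3 (distinct real)
General solution: y = C₁e^(2x) + C₂e^(-3x)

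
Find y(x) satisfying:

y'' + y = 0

Characteristic equation: r² + 1 = 0
Roots: r = ±i (complex conjugates)
General solution: y = C₁cos(x) + C₂sin(x)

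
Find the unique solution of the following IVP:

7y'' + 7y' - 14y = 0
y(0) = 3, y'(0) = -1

General solution: y = C₁e^x + C₂e^(-2x)
Applying ICs: C₁ = 5/3, C₂ = 4/3
Particular solution: y = (5/3)e^x + (4/3)e^(-2x)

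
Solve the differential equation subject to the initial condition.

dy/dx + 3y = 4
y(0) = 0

General solution: y = 4/3 + Ce^(-3x)
Applying y(0) = 0: C = 0 - 4/3 = -4/3
Particular solution: y = 4/3 - (4/3)e^(-3x)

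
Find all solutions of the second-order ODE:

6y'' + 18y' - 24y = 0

Characteristic equation: 6r² + 18r - 24 = 0
Divide by 6: r² + 3r - 4 = 0
Roots: r = 1, -4 (distinct real)
General solution: y = C₁e^x + C₂e^(-4x)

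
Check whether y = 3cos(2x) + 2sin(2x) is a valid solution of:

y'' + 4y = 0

Verification:
y'' = -12cos(2x) - 8sin(2x)
y'' + 4y = 0 ✓

Yes, it is a solution.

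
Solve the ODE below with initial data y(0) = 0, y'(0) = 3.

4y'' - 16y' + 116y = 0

General solution: y = e^(2x)(C₁cos(5x) + C₂sin(5x))
Complex roots r = 2 ± 5i
Applying ICs: C₁ = 0, C₂ = 3/5
Particular solution: y = e^(2x)((3/5)sin(5x))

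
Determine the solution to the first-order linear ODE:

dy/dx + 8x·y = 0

Using integrating factor method:

General solution: y = Ce^(-4x^2)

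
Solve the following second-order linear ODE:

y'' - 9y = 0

Characteristic equation: r² - 9 = 0
Roots: r = 3, -3 (distinct real)
General solution: y = C₁e^(3x) + C₂e^(-3x)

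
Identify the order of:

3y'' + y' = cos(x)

The order is 2 (highest derivative is of order 2).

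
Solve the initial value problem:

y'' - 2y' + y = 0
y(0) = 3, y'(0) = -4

General solution: y = (C₁ + C₂x)e^x
Repeated root r = 1
Applying ICs: C₁ = 3, C₂ = -7
Particular solution: y = (3 - 7x)e^x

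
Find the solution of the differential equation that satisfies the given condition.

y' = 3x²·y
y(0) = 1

General solution: y = Ce^(x³)
Applying IC y(0) = 1:
Particular solution: y = e^(x³)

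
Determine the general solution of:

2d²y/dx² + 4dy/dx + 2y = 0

Characteristic equation: 2r² + 4r + 2 = 0
Divide by 2: r² + 2r + 1 = 0
Factored: (r + 1)² = 0
Repeated root: r = -1
General solution: y = (C₁ + C₂x)e^(-x)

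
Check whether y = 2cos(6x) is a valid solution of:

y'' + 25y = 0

Verification:
y'' = -72cos(6x)
y'' + 25y ≠ 0 (frequency mismatch: got 36 instead of 25)

No, it is not a solution.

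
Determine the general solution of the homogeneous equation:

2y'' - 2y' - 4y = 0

Characteristic equation: 2r² - 2r - 4 = 0
Divide by 2: r² - r - 2 = 0
Roots: r = 2, -1 (distinct real)
General solution: y = C₁e^(2x) + C₂e^(-x)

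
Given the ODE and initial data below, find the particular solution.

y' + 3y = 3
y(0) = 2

General solution: y = 1 + Ce^(-3x)
Applying y(0) = 2: C = 2 - 1 = 1
Particular solution: y = 1 + e^(-3x)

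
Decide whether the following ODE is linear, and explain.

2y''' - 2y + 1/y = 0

Nonlinear (1/y term)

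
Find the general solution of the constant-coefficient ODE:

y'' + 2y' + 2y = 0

Characteristic equation: r² + 2r + 2 = 0
Roots: r = -1 ± i (complex conjugates)
General solution: y = e^(-x)(C₁cos(x) + C₂sin(x))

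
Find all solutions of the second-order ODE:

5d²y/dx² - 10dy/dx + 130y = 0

Characteristic equation: 5r² - 10r + 130 = 0
Divide by 5: r² - 2r + 26 = 0
Roots: r = 1 ± 5i (complex conjugates)
General solution: y = e^x(C₁cos(5x) + C₂sin(5x))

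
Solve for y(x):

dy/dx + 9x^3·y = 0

Using integrating factor method:

General solution: y = Ce^(-9x^4/4)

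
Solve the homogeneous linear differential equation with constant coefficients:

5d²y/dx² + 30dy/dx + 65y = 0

Characteristic equation: 5r² + 30r + 65 = 0
Divide by 5: r² + 6r + 13 = 0
Roots: r = -3 ± 2i (complex conjugates)
General solution: y = e^(-3x)(C₁cos(2x) + C₂sin(2x))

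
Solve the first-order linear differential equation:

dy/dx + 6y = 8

Using integrating factor method:

General solution: y = 4/3 + Ce^(-6x)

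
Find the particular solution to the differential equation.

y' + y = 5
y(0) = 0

General solution: y = 5 + Ce^(-x)
Applying y(0) = 0: C = 0 - 5 = -5
Particular solution: y = 5 - 5e^(-x)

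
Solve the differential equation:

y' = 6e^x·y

Separating variables and integrating:
ln|y| = 6e^x + C

General solution: y = Ce^(6e^x)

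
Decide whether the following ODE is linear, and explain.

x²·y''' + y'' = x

Linear (y and its derivatives appear to the first power only, no products of y terms)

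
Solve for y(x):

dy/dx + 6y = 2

Using integrating factor method:

General solution: y = 1/3 + Ce^(-6x)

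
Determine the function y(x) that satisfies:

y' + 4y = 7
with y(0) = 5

General solution: y = 7/4 + Ce^(-4x)
Applying y(0) = 5: C = 5 - 7/4 = 13/4
Particular solution: y = 7/4 + (13/4)e^(-4x)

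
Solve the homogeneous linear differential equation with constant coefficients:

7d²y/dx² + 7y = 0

Characteristic equation: 7r² + 7 = 0
Divide by 7: r² + 1 = 0
Roots: r = ±i (complex conjugates)
General solution: y = C₁cos(x) + C₂sin(x)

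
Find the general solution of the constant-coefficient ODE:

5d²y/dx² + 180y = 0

Characteristic equation: 5r² + 180 = 0
Divide by 5: r² + 36 = 0
Roots: r = ±6i (complex conjugates)
General solution: y = C₁cos(6x) + C₂sin(6x)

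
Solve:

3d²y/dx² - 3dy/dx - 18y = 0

Characteristic equation: 3r² - 3r - 18 = 0
Divide by 3: r² - r - 6 = 0
Roots: r = 3, -2 (distinct real)
General solution: y = C₁e^(3x) + C₂e^(-2x)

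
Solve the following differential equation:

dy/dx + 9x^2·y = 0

Using integrating factor method:

General solution: y = Ce^(-3x^3)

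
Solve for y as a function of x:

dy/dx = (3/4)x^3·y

Separating variables and integrating:
ln|y| = 3x^4/16 + C

General solution: y = Ce^(3x^4/16)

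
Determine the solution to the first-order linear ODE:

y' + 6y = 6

Using integrating factor method:

General solution: y = 1 + Ce^(-6x)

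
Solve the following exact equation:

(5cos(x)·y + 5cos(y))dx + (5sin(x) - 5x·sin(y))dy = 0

Verify exactness: ∂M/∂y = ∂N/∂x ✓
Find F(x,y) such that ∂F/∂x = M, ∂F/∂y = N
Solution: 5sin(x)·y + 5x·cos(y) = C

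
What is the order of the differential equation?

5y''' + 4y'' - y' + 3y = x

The order is 3 (highest derivative is of order 3).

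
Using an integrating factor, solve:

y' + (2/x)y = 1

Using integrating factor method:

General solution: y = (1/3)x + Cx^(-2)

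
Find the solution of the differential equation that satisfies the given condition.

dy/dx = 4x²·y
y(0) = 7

General solution: y = Ce^(4x³/3)
Applying IC y(0) = 7:
Particular solution: y = 7e^(4x³/3)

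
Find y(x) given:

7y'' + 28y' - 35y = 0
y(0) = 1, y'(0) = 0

General solution: y = C₁e^x + C₂e^(-5x)
Applying ICs: C₁ = 5/6, C₂ = 1/6
Particular solution: y = (5/6)e^x + (1/6)e^(-5x)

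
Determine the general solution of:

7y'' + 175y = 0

Characteristic equation: 7r² + 175 = 0
Divide by 7: r² + 25 = 0
Roots: r = ±5i (complex conjugates)
General solution: y = C₁cos(5x) + C₂sin(5x)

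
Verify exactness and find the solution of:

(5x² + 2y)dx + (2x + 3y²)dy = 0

Verify exactness: ∂M/∂y = ∂N/∂x ✓
Find F(x,y) such that ∂F/∂x = M, ∂F/∂y = N
Solution: 5x³/3 + 2xy + y³ = C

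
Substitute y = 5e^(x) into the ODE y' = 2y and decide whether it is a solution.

Verification:
y = 5e^(x)
y' = 5e^(x)
But 2y = 10e^(x)
y' ≠ 2y — the derivative does not match

No, it is not a solution.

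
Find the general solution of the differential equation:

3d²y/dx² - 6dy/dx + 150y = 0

Characteristic equation: 3r² - 6r + 150 = 0
Divide by 3: r² - 2r + 50 = 0
Roots: r = 1 ± 7i (complex conjugates)
General solution: y = e^x(C₁cos(7x) + C₂sin(7x))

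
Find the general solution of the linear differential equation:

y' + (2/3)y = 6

Using integrating factor method:

General solution: y = 9 + Ce^(-2x/3)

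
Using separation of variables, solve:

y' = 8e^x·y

Separating variables and integrating:
ln|y| = 8e^x + C

General solution: y = Ce^(8e^x)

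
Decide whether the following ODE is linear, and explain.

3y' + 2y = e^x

Linear (y and its derivatives appear to the first power only, no products of y terms)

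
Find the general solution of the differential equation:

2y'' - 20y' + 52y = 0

Characteristic equation: 2r² - 20r + 52 = 0
Divide by 2: r² - 10r + 26 = 0
Roots: r = 5 ± i (complex conjugates)
General solution: y = e^(5x)(C₁cos(x) + C₂sin(x))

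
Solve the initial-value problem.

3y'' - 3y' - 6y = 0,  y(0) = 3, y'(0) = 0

General solution: y = C₁e^(2x) + C₂e^(-x)
Applying ICs: C₁ = 1, C₂ = 2
Particular solution: y = e^(2x) + 2e^(-x)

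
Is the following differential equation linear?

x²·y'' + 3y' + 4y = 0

Yes. Linear (y and its derivatives appear to the first power only, no products of y terms)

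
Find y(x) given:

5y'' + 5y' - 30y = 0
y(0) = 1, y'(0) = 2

General solution: y = C₁e^(2x) + C₂e^(-3x)
Applying ICs: C₁ = 1, C₂ = 0
Particular solution: y = e^(2x)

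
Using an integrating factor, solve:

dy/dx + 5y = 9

Using integrating factor method:

General solution: y = 9/5 + Ce^(-5x)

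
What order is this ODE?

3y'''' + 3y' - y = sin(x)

The order is 4 (highest derivative is of order 4).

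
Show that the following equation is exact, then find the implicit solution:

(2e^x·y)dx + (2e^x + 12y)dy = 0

Verify exactness: ∂M/∂y = ∂N/∂x ✓
Find F(x,y) such that ∂F/∂x = M, ∂F/∂y = N
Solution: 2e^x·y + 6y² = C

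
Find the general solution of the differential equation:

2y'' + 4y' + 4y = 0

Characteristic equation: 2r² + 4r + 4 = 0
Divide by 2: r² + 2r + 2 = 0
Roots: r = -1 ± i (complex conjugates)
General solution: y = e^(-x)(C₁cos(x) + C₂sin(x))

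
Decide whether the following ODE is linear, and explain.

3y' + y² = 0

Nonlinear (y² term)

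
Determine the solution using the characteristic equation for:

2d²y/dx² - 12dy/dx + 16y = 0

Characteristic equation: 2r² - 12r + 16 = 0
Divide by 2: r² - 6r + 8 = 0
Roots: r = 2, 4 (distinct real)
General solution: y = C₁e^(2x) + C₂e^(4x)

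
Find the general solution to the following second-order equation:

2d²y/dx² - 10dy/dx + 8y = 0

Characteristic equation: 2r² - 10r + 8 = 0
Divide by 2: r² - 5r + 4 = 0
Roots: r = 4, 1 (distinct real)
General solution: y = C₁e^(4x) + C₂e^x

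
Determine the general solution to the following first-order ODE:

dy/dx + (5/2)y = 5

Using integrating factor method:

General solution: y = 2 + Ce^(-5x/2)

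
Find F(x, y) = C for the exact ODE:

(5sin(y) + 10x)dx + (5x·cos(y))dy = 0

Verify exactness: ∂M/∂y = ∂N/∂x ✓
Find F(x,y) such that ∂F/∂x = M, ∂F/∂y = N
Solution: 5x·sin(y) + 5x² = C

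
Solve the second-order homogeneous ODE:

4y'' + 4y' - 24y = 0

Characteristic equation: 4r² + 4r - 24 = 0
Divide by 4: r² + r - 6 = 0
Roots: r = 2, -3 (distinct real)
General solution: y = C₁e^(2x) + C₂e^(-3x)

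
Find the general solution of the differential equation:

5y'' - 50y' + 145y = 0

Characteristic equation: 5r² - 50r + 145 = 0
Divide by 5: r² - 10r + 29 = 0
Roots: r = 5 ± 2i (complex conjugates)
General solution: y = e^(5x)(C₁cos(2x) + C₂sin(2x))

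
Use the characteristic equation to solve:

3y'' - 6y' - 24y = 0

Characteristic equation: 3r² - 6r - 24 = 0
Divide by 3: r² - 2r - 8 = 0
Roots: r = 4, -2 (distinct real)
General solution: y = C₁e^(4x) + C₂e^(-2x)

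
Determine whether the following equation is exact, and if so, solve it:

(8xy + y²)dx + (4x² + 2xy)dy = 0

Verify exactness: ∂M/∂y = ∂N/∂x ✓
Find F(x,y) such that ∂F/∂x = M, ∂F/∂y = N
Solution: 4x²y + xy² = C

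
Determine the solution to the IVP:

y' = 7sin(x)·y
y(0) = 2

General solution: y = Ce^(-7cos(x))
Applying IC y(0) = 2:
Particular solution: y = 2e^(7(1-cos(x)))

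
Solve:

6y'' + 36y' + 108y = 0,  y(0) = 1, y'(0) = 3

General solution: y = e^(-3x)(C₁cos(3x) + C₂sin(3x))
Complex roots r = -3 ± 3i
Applying ICs: C₁ = 1, C₂ = 2
Particular solution: y = e^(-3x)(cos(3x) + 2sin(3x))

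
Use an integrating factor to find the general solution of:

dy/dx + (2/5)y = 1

Using integrating factor method:

General solution: y = 5/2 + Ce^(-2x/5)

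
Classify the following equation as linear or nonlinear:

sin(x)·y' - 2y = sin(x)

Linear (y and its derivatives appear to the first power only, no products of y terms)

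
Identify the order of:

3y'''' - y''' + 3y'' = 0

The order is 4 (highest derivative is of order 4).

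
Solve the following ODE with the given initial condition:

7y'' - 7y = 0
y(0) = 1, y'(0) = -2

General solution: y = C₁e^x + C₂e^(-x)
Applying ICs: C₁ = -1/2, C₂ = 3/2
Particular solution: y = -(1/2)e^x + (3/2)e^(-x)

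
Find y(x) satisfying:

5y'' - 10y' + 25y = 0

Characteristic equation: 5r² - 10r + 25 = 0
Divide by 5: r² - 2r + 5 = 0
Roots: r = 1 ± 2i (complex conjugates)
General solution: y = e^x(C₁cos(2x) + C₂sin(2x))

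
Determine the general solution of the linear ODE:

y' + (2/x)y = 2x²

Using integrating factor method:

General solution: y = (2/5)x^3 + Cx^(-2)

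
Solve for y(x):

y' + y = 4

Using integrating factor method:

General solution: y = 4 + Ce^(-x)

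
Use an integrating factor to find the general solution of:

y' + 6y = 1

Using integrating factor method:

General solution: y = 1/6 + Ce^(-6x)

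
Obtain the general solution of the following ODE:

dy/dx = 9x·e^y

Separating variables and integrating:
-e^(-y) = 9x²/2 + C

General solution: y = -ln(C - 9x²/2)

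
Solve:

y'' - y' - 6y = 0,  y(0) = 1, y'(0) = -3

General solution: y = C₁e^(3x) + C₂e^(-2x)
Applying ICs: C₁ = -1/5, C₂ = 6/5
Particular solution: y = -(1/5)e^(3x) + (6/5)e^(-2x)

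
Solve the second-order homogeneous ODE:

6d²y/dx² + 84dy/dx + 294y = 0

Characteristic equation: 6r² + 84r + 294 = 0
Divide by 6: r² + 14r + 49 = 0
Factored: (r + 7)² = 0
Repeated root: r = -7
General solution: y = (C₁ + C₂x)e^(-7x)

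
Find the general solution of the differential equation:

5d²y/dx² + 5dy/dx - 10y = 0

Characteristic equation: 5r² + 5r - 10 = 0
Divide by 5: r² + r - 2 = 0
Roots: r = 1, -2 (distinct real)
General solution: y = C₁e^x + C₂e^(-2x)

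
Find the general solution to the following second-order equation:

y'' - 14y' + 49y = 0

Characteristic equation: r² - 14r + 49 = 0
Factored: (r - 7)² = 0
Repeated root: r = 7
General solution: y = (C₁ + C₂x)e^(7x)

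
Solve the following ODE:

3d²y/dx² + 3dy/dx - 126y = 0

Characteristic equation: 3r² + 3r - 126 = 0
Divide by 3: r² + r - 42 = 0
Roots: r = 6, -7 (distinct real)
General solution: y = C₁e^(6x) + C₂e^(-7x)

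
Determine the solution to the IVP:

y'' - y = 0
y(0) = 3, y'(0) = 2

General solution: y = C₁e^x + C₂e^(-x)
Applying ICs: C₁ = 5/2, C₂ = 1/2
Particular solution: y = (5/2)e^x + (1/2)e^(-x)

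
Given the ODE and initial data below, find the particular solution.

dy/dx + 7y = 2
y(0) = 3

General solution: y = 2/7 + Ce^(-7x)
Applying y(0) = 3: C = 3 - 2/7 = 19/7
Particular solution: y = 2/7 + (19/7)e^(-7x)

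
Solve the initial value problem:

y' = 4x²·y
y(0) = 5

General solution: y = Ce^(4x³/3)
Applying IC y(0) = 5:
Particular solution: y = 5e^(4x³/3)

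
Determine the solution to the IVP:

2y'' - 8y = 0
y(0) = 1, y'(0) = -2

General solution: y = C₁e^(2x) + C₂e^(-2x)
Applying ICs: C₁ = 0, C₂ = 1
Particular solution: y = e^(-2x)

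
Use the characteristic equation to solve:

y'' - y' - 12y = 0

Characteristic equation: r² - r - 12 = 0
Roots: r = 4, -3 (distinct real)
General solution: y = C₁e^(4x) + C₂e^(-3x)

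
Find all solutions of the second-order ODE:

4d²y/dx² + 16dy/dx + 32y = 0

Characteristic equation: 4r² + 16r + 32 = 0
Divide by 4: r² + 4r + 8 = 0
Roots: r = -2 ± 2i (complex conjugates)
General solution: y = e^(-2x)(C₁cos(2x) + C₂sin(2x))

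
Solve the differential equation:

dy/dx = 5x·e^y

Separating variables and integrating:
-e^(-y) = 5x²/2 + C

General solution: y = -ln(C - 5x²/2)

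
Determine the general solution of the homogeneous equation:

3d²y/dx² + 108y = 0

Characteristic equation: 3r² + 108 = 0
Divide by 3: r² + 36 = 0
Roots: r = ±6i (complex conjugates)
General solution: y = C₁cos(6x) + C₂sin(6x)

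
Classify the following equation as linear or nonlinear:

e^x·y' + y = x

Linear (y and its derivatives appear to the first power only, no products of y terms)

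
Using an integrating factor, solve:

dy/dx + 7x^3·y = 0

Using integrating factor method:

General solution: y = Ce^(-7x^4/4)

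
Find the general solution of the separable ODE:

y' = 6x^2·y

Separating variables and integrating:
ln|y| = 2x^3 + C

General solution: y = Ce^(2x^3)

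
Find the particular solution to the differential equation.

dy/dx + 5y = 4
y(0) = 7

General solution: y = 4/5 + Ce^(-5x)
Applying y(0) = 7: C = 7 - 4/5 = 31/5
Particular solution: y = 4/5 + (31/5)e^(-5x)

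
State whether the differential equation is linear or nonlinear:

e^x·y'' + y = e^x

Linear (y and its derivatives appear to the first power only, no products of y terms)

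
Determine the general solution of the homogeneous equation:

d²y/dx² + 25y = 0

Characteristic equation: r² + 25 = 0
Roots: r = ±5i (complex conjugates)
General solution: y = C₁cos(5x) + C₂sin(5x)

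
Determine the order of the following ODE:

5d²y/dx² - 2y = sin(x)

The order is 2 (highest derivative is of order 2).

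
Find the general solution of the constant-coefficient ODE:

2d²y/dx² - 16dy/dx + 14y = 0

Characteristic equation: 2r² - 16r + 14 = 0
Divide by 2: r² - 8r + 7 = 0
Roots: r = 1, 7 (distinct real)
General solution: y = C₁e^x + C₂e^(7x)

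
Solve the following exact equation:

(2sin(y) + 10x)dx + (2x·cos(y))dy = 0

Verify exactness: ∂M/∂y = ∂N/∂x ✓
Find F(x,y) such that ∂F/∂x = M, ∂F/∂y = N
Solution: 2x·sin(y) + 5x² = C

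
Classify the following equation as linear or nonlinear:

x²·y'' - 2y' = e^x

Linear (y and its derivatives appear to the first power only, no products of y terms)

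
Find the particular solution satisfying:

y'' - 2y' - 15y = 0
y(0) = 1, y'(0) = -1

General solution: y = C₁e^(5x) + C₂e^(-3x)
Applying ICs: C₁ = 1/4, C₂ = 3/4
Particular solution: y = (1/4)e^(5x) + (3/4)e^(-3x)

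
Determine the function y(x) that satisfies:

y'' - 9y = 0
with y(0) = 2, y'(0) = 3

General solution: y = C₁e^(3x) + C₂e^(-3x)
Applying ICs: C₁ = 3/2, C₂ = 1/2
Particular solution: y = (3/2)e^(3x) + (1/2)e^(-3x)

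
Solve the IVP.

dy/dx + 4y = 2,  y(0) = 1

General solution: y = 1/2 + Ce^(-4x)
Applying y(0) = 1: C = 1 - 1/2 = 1/2
Particular solution: y = 1/2 + (1/2)e^(-4x)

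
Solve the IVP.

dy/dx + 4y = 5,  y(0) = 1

General solution: y = 5/4 + Ce^(-4x)
Applying y(0) = 1: C = 1 - 5/4 = -1/4
Particular solution: y = 5/4 - (1/4)e^(-4x)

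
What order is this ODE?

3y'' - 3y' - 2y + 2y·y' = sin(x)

The order is 2 (highest derivative is of order 2).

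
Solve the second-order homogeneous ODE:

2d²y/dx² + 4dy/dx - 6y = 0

Characteristic equation: 2r² + 4r - 6 = 0
Divide by 2: r² + 2r - 3 = 0
Roots: r = 1, -3 (distinct real)
General solution: y = C₁e^x + C₂e^(-3x)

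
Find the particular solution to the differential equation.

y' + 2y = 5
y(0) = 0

General solution: y = 5/2 + Ce^(-2x)
Applying y(0) = 0: C = 0 - 5/2 = -5/2
Particular solution: y = 5/2 - (5/2)e^(-2x)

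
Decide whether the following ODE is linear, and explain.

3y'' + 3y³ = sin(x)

Nonlinear (y³ term)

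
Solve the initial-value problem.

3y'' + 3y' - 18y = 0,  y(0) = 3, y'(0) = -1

General solution: y = C₁e^(2x) + C₂e^(-3x)
Applying ICs: C₁ = 8/5, C₂ = 7/5
Particular solution: y = (8/5)e^(2x) + (7/5)e^(-3x)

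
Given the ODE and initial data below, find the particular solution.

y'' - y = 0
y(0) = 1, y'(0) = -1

General solution: y = C₁e^x + C₂e^(-x)
Applying ICs: C₁ = 0, C₂ = 1
Particular solution: y = e^(-x)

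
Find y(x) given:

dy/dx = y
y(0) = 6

General solution: y = Ce^x
Applying IC y(0) = 6:
Particular solution: y = 6e^x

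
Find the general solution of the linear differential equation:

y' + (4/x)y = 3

Using integrating factor method:

General solution: y = (3/5)x + Cx^(-4)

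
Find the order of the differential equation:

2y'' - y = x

The order is 2 (highest derivative is of order 2).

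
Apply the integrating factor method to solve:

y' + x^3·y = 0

Using integrating factor method:

General solution: y = Ce^(-x^4/4)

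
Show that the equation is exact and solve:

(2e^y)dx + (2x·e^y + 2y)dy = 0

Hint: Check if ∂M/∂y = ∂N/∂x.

Verify exactness: ∂M/∂y = ∂N/∂x ✓
Find F(x,y) such that ∂F/∂x = M, ∂F/∂y = N
Solution: 2x·e^y + y² = C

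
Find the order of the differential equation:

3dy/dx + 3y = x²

The order is 1 (highest derivative is of order 1).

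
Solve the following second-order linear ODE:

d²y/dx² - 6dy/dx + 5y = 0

Characteristic equation: r² - 6r + 5 = 0
Roots: r = 5, 1 (distinct real)
General solution: y = C₁e^(5x) + C₂e^x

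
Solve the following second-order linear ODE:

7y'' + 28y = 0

Characteristic equation: 7r² + 28 = 0
Divide by 7: r² + 4 = 0
Roots: r = ±2i (complex conjugates)
General solution: y = C₁cos(2x) + C₂sin(2x)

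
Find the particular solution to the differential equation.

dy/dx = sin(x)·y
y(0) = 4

General solution: y = Ce^(-cos(x))
Applying IC y(0) = 4:
Particular solution: y = 4e^(1-cos(x))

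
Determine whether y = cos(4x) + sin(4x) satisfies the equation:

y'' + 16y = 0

Verification:
y'' = -16cos(4x) - 16sin(4x)
y'' + 16y = 0 ✓

Yes, it is a solution.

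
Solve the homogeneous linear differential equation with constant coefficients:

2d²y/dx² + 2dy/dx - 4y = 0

Characteristic equation: 2r² + 2r - 4 = 0
Divide by 2: r² + r - 2 = 0
Roots: r = 1, -2 (distinct real)
General solution: y = C₁e^x + C₂e^(-2x)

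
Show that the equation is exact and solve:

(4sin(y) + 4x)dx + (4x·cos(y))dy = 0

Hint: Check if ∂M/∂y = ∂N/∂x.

Verify exactness: ∂M/∂y = ∂N/∂x ✓
Find F(x,y) such that ∂F/∂x = M, ∂F/∂y = N
Solution: 4x·sin(y) + 2x² = C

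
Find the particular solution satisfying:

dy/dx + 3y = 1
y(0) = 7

General solution: y = 1/3 + Ce^(-3x)
Applying y(0) = 7: C = 7 - 1/3 = 20/3
Particular solution: y = 1/3 + (20/3)e^(-3x)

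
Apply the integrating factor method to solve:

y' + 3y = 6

Using integrating factor method:

General solution: y = 2 + Ce^(-3x)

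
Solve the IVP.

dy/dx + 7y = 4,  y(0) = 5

General solution: y = 4/7 + Ce^(-7x)
Applying y(0) = 5: C = 5 - 4/7 = 31/7
Particular solution: y = 4/7 + (31/7)e^(-7x)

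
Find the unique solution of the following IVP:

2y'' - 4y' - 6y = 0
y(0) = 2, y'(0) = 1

General solution: y = C₁e^(3x) + C₂e^(-x)
Applying ICs: C₁ = 3/4, C₂ = 5/4
Particular solution: y = (3/4)e^(3x) + (5/4)e^(-x)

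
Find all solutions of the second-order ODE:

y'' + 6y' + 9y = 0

Characteristic equation: r² + 6r + 9 = 0
Factored: (r + 3)² = 0
Repeated root: r = -3
General solution: y = (C₁ + C₂x)e^(-3x)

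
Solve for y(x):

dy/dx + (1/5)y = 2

Using integrating factor method:

General solution: y = 10 + Ce^(-x/5)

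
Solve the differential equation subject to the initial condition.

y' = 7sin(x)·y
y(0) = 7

General solution: y = Ce^(-7cos(x))
Applying IC y(0) = 7:
Particular solution: y = 7e^(7(1-cos(x)))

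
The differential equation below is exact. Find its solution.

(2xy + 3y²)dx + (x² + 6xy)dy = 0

Verify exactness: ∂M/∂y = ∂N/∂x ✓
Find F(x,y) such that ∂F/∂x = M, ∂F/∂y = N
Solution: x²y + 3xy² = C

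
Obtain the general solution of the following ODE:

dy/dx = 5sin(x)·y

Separating variables and integrating:
ln|y| = -5cos(x) + C

General solution: y = Ce^(-5cos(x))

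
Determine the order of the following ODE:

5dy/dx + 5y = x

The order is 1 (highest derivative is of order 1).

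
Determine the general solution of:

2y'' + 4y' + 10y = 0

Characteristic equation: 2r² + 4r + 10 = 0
Divide by 2: r² + 2r + 5 = 0
Roots: r = -1 ± 2i (complex conjugates)
General solution: y = e^(-x)(C₁cos(2x) + C₂sin(2x))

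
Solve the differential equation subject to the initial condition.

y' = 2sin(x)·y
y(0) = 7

General solution: y = Ce^(-2cos(x))
Applying IC y(0) = 7:
Particular solution: y = 7e^(2(1-cos(x)))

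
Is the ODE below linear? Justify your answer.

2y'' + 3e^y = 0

No. Nonlinear (e^y is nonlinear in y)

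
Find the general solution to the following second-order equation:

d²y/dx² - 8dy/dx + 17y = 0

Characteristic equation: r² - 8r + 17 = 0
Roots: r = 4 ± i (complex conjugates)
General solution: y = e^(4x)(C₁cos(x) + C₂sin(x))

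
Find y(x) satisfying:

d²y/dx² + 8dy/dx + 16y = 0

Characteristic equation: r² + 8r + 16 = 0
Factored: (r + 4)² = 0
Repeated root: r = -4
General solution: y = (C₁ + C₂x)e^(-4x)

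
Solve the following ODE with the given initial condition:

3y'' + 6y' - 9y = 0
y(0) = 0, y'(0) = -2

General solution: y = C₁e^x + C₂e^(-3x)
Applying ICs: C₁ = -1/2, C₂ = 1/2
Particular solution: y = -(1/2)e^x + (1/2)e^(-3x)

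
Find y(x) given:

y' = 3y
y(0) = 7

General solution: y = Ce^(3x)
Applying IC y(0) = 7:
Particular solution: y = 7e^(3x)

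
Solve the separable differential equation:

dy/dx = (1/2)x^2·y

Separating variables and integrating:
ln|y| = x^3/6 + C

General solution: y = Ce^(x^3/6)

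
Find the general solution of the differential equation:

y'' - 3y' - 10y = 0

Characteristic equation: r² - 3r - 10 = 0
Roots: r = 5, -2 (distinct real)
General solution: y = C₁e^(5x) + C₂e^(-2x)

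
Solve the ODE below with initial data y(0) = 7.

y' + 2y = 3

General solution: y = 3/2 + Ce^(-2x)
Applying y(0) = 7: C = 7 - 3/2 = 11/2
Particular solution: y = 3/2 + (11/2)e^(-2x)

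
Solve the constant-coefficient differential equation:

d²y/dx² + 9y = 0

Characteristic equation: r² + 9 = 0
Roots: r = ±3i (complex conjugates)
General solution: y = C₁cos(3x) + C₂sin(3x)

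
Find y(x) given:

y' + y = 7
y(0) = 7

General solution: y = 7 + Ce^(-x)
Applying y(0) = 7: C = 7 - 7 = 0
Particular solution: y = 7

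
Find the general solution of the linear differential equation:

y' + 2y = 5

Using integrating factor method:

General solution: y = 5/2 + Ce^(-2x)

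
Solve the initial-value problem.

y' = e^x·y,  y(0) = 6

General solution: y = Ce^(e^x)
Applying IC y(0) = 6:
Particular solution: y = 6e^(e^x - 1)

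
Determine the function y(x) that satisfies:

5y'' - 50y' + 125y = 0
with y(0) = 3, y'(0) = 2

General solution: y = (C₁ + C₂x)e^(5x)
Repeated root r = 5
Applying ICs: C₁ = 3, C₂ = -13
Particular solution: y = (3 - 13x)e^(5x)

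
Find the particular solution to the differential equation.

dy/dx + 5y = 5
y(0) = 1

General solution: y = 1 + Ce^(-5x)
Applying y(0) = 1: C = 1 - 1 = 0
Particular solution: y = 1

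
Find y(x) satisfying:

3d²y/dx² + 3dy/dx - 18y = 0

Characteristic equation: 3r² + 3r - 18 = 0
Divide by 3: r² + r - 6 = 0
Roots: r = 2, -3 (distinct real)
General solution: y = C₁e^(2x) + C₂e^(-3x)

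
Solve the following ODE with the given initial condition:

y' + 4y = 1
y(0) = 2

General solution: y = 1/4 + Ce^(-4x)
Applying y(0) = 2: C = 2 - 1/4 = 7/4
Particular solution: y = 1/4 + (7/4)e^(-4x)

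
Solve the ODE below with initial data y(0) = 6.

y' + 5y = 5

General solution: y = 1 + Ce^(-5x)
Applying y(0) = 6: C = 6 - 1 = 5
Particular solution: y = 1 + 5e^(-5x)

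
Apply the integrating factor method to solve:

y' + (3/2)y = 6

Using integrating factor method:

General solution: y = 4 + Ce^(-3x/2)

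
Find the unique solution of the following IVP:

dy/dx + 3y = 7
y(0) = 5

General solution: y = 7/3 + Ce^(-3x)
Applying y(0) = 5: C = 5 - 7/3 = 8/3
Particular solution: y = 7/3 + (8/3)e^(-3x)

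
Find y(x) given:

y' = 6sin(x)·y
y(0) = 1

General solution: y = Ce^(-6cos(x))
Applying IC y(0) = 1:
Particular solution: y = e^(6(1-cos(x)))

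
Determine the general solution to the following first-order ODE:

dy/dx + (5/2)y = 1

Using integrating factor method:

General solution: y = 2/5 + Ce^(-5x/2)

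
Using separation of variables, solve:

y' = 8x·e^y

Separating variables and integrating:
-e^(-y) = 4x² + C

General solution: y = -ln(C - 4x²)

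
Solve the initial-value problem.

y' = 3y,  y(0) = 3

General solution: y = Ce^(3x)
Applying IC y(0) = 3:
Particular solution: y = 3e^(3x)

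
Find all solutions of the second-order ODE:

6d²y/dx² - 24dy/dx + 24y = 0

Characteristic equation: 6r² - 24r + 24 = 0
Divide by 6: r² - 4r + 4 = 0
Factored: (r - 2)² = 0
Repeated root: r = 2
General solution: y = (C₁ + C₂x)e^(2x)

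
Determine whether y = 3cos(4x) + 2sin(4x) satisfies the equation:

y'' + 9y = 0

Verification:
y'' = -48cos(4x) - 32sin(4x)
y'' + 9y ≠ 0 (frequency mismatch: got 16 instead of 9)

No, it is not a solution.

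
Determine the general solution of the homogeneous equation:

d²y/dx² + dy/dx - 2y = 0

Characteristic equation: r² + r - 2 = 0
Roots: r = 1, -2 (distinct real)
General solution: y = C₁e^x + C₂e^(-2x)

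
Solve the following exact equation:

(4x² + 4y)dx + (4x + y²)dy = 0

Verify exactness: ∂M/∂y = ∂N/∂x ✓
Find F(x,y) such that ∂F/∂x = M, ∂F/∂y = N
Solution: 4x³/3 + 4xy + y³/3 = C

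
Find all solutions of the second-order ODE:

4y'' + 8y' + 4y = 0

Characteristic equation: 4r² + 8r + 4 = 0
Divide by 4: r² + 2r + 1 = 0
Factored: (r + 1)² = 0
Repeated root: r = -1
General solution: y = (C₁ + C₂x)e^(-x)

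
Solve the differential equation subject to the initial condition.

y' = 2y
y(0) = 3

General solution: y = Ce^(2x)
Applying IC y(0) = 3:
Particular solution: y = 3e^(2x)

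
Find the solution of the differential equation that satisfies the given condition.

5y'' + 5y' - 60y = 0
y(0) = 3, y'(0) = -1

General solution: y = C₁e^(3x) + C₂e^(-4x)
Applying ICs: C₁ = 11/7, C₂ = 10/7
Particular solution: y = (11/7)e^(3x) + (10/7)e^(-4x)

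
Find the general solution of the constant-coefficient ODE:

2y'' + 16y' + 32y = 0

Characteristic equation: 2r² + 16r + 32 = 0
Divide by 2: r² + 8r + 16 = 0
Factored: (r + 4)² = 0
Repeated root: r = -4
General solution: y = (C₁ + C₂x)e^(-4x)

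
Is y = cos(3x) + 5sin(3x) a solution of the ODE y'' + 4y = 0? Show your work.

Verification:
y'' = -9cos(3x) - 45sin(3x)
y'' + 4y ≠ 0 (frequency mismatch: got 9 instead of 4)

No, it is not a solution.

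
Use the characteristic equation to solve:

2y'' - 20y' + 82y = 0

Characteristic equation: 2r² - 20r + 82 = 0
Divide by 2: r² - 10r + 41 = 0
Roots: r = 5 ± 4i (complex conjugates)
General solution: y = e^(5x)(C₁cos(4x) + C₂sin(4x))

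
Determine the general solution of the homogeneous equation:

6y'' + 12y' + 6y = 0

Characteristic equation: 6r² + 12r + 6 = 0
Divide by 6: r² + 2r + 1 = 0
Factored: (r + 1)² = 0
Repeated root: r = -1
General solution: y = (C₁ + C₂x)e^(-x)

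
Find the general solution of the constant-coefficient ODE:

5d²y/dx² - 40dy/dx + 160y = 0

Characteristic equation: 5r² - 40r + 160 = 0
Divide by 5: r² - 8r + 32 = 0
Roots: r = 4 ± 4i (complex conjugates)
General solution: y = e^(4x)(C₁cos(4x) + C₂sin(4x))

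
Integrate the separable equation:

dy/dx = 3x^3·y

Separating variables and integrating:
ln|y| = 3x^4/4 + C

General solution: y = Ce^(3x^4/4)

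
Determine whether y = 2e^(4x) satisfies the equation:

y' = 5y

Verification:
y = 2e^(4x)
y' = 8e^(4x)
But 5y = 10e^(4x)
y' ≠ 5y — the derivative does not match

No, it is not a solution.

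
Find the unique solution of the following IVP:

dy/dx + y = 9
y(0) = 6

General solution: y = 9 + Ce^(-x)
Applying y(0) = 6: C = 6 - 9 = -3
Particular solution: y = 9 - 3e^(-x)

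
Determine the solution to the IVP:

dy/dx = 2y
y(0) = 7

General solution: y = Ce^(2x)
Applying IC y(0) = 7:
Particular solution: y = 7e^(2x)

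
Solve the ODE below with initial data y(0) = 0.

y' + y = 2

General solution: y = 2 + Ce^(-x)
Applying y(0) = 0: C = 0 - 2 = -2
Particular solution: y = 2 - 2e^(-x)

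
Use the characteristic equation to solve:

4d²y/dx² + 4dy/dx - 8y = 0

Characteristic equation: 4r² + 4r - 8 = 0
Divide by 4: r² + r - 2 = 0
Roots: r = 1, -2 (distinct real)
General solution: y = C₁e^x + C₂e^(-2x)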